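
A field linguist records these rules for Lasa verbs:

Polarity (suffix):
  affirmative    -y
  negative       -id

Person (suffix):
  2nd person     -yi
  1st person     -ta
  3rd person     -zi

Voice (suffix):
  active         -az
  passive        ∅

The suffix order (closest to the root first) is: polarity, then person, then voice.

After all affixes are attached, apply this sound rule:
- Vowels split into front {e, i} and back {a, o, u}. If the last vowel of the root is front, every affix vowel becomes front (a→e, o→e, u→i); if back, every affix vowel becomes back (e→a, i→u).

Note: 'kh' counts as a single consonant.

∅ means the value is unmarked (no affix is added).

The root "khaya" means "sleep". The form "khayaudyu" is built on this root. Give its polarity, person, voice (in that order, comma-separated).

Segment: khaya-id-yi.
polarity: -id → negative.
person: -yi → 2nd person.
voice: ∅ → passive.

negative, 2nd person, passive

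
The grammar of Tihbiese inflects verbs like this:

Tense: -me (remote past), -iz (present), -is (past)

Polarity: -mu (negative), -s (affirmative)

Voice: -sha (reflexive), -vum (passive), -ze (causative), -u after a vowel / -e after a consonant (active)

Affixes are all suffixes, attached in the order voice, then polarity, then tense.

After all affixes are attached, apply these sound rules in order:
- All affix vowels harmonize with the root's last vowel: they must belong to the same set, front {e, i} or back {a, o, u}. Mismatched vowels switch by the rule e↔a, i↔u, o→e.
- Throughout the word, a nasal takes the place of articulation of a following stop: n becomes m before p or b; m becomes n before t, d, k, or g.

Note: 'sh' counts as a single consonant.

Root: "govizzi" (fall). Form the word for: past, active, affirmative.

Attach voice active -u (after vowel 'i') → govizziu.
Attach polarity affirmative -s → govizzius.
Attach tense past -is → govizziusis.
Apply vowel harmony: govizziusis → govizziisis.
Nasal assimilation: no change.

govizziisis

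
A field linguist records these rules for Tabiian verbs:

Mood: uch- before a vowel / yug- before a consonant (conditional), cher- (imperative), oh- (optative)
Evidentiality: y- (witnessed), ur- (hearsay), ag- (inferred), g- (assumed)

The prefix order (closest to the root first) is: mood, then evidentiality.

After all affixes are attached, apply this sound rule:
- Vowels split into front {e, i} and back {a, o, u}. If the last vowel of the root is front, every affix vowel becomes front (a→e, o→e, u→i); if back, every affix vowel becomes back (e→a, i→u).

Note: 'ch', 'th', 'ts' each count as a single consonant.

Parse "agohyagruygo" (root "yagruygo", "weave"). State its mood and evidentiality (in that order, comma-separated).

Segment: ag-oh-yagruygo.
mood: oh- → optative.
evidentiality: ag- → inferred.

optative, inferred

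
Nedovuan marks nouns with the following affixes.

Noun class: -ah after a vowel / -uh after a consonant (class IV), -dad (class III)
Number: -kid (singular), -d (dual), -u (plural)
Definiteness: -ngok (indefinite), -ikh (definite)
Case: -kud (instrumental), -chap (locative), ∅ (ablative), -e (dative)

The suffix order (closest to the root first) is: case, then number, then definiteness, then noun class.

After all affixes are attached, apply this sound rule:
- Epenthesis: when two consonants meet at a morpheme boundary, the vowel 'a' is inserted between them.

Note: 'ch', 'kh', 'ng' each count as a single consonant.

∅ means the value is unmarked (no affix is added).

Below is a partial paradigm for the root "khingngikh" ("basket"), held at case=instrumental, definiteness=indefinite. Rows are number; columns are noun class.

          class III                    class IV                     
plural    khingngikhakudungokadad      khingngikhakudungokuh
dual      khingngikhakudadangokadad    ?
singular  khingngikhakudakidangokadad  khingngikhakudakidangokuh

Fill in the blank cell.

Attach case instrumental -kud → khingngikhkud.
Attach number dual -d → khingngikhkudd.
Attach definiteness indefinite -ngok → khingngikhkuddngok.
Attach noun class class IV -uh (after consonant 'k') → khingngikhkuddngokuh.
Apply epenthesis: khingngikhkuddngokuh → khingngikhakudadangokuh.

khingngikhakudadangokuh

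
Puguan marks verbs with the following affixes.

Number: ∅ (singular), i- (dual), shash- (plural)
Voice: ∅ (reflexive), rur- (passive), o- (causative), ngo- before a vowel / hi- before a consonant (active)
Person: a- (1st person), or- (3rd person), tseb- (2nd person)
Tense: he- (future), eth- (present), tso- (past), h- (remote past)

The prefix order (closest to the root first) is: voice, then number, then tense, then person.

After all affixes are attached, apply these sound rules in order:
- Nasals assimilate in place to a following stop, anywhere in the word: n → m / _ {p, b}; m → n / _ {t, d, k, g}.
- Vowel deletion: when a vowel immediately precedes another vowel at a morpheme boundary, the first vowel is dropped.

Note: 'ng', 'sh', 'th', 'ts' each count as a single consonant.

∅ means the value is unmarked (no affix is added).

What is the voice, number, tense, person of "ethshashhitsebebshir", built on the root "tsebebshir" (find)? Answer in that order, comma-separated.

active, plural, present, 1st person

Segment: a-eth-shash-hi-tsebebshir.
voice: ngo/hi- → active.
number: shash- → plural.
tense: eth- → present.
person: a- → 1st person.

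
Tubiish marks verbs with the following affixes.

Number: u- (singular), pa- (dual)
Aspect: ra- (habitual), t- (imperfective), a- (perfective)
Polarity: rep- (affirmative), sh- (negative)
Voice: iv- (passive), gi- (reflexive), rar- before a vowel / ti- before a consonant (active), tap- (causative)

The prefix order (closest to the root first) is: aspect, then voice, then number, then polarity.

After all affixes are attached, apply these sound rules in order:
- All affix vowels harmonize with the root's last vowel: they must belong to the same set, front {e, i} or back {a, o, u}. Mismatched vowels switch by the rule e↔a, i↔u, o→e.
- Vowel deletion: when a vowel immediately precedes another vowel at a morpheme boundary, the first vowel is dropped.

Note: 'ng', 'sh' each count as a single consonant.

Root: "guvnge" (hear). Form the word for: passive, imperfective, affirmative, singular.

repivtguvnge

Attach aspect imperfective t- → tguvnge.
Attach voice passive iv- → ivtguvnge.
Attach number singular u- → uivtguvnge.
Attach polarity affirmative rep- → repuivtguvnge.
Apply vowel harmony: repuivtguvnge → repiivtguvnge.
Apply vowel deletion: repiivtguvnge → repivtguvnge.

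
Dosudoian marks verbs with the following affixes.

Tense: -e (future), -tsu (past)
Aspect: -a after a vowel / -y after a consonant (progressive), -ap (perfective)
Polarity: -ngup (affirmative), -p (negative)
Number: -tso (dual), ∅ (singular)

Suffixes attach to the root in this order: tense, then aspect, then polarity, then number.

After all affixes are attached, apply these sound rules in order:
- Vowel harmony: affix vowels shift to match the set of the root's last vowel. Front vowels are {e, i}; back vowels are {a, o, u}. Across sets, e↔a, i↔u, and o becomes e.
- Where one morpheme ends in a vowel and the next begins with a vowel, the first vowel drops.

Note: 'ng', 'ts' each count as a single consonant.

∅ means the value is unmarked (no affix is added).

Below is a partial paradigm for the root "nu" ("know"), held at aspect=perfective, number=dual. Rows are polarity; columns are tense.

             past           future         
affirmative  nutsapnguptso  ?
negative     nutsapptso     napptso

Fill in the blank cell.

Attach tense future -e → nue.
Attach aspect perfective -ap → nueap.
Attach polarity affirmative -ngup → nueapngup.
Attach number dual -tso → nueapnguptso.
Apply vowel harmony: nueapnguptso → nuaapnguptso.
Apply vowel deletion: nuaapnguptso → napnguptso.

napnguptso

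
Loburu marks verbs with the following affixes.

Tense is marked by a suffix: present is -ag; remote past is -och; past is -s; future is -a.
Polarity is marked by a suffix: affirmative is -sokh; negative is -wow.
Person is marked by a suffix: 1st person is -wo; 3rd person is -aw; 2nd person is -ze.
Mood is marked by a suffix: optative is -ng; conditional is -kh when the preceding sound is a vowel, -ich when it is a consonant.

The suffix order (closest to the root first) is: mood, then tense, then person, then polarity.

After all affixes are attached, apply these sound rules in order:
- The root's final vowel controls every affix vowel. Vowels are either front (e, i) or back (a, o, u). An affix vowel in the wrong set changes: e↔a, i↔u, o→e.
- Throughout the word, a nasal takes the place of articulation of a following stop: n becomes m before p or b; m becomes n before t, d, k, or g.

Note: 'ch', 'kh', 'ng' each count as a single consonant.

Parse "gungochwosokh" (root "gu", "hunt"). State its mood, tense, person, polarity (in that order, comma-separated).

optative, remote past, 1st person, affirmative

Segment: gu-ng-och-wo-sokh.
mood: -ng → optative.
tense: -och → remote past.
person: -wo → 1st person.
polarity: -sokh → affirmative.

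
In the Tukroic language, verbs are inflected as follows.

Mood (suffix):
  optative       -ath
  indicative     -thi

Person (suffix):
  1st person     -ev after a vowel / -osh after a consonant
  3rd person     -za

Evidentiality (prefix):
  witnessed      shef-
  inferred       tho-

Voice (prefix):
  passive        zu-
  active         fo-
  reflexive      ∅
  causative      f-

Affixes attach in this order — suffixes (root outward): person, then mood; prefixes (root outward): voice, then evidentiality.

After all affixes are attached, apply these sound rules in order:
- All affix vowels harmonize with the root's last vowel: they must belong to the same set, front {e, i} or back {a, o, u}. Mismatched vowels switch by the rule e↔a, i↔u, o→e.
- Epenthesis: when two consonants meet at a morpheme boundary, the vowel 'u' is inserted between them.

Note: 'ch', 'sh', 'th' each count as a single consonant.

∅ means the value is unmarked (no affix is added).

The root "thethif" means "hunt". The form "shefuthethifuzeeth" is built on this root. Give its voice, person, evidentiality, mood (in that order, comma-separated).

reflexive, 3rd person, witnessed, optative

Segment: shef-thethif-za-ath.
voice: ∅ → reflexive.
person: -za → 3rd person.
evidentiality: shef- → witnessed.
mood: -ath → optative.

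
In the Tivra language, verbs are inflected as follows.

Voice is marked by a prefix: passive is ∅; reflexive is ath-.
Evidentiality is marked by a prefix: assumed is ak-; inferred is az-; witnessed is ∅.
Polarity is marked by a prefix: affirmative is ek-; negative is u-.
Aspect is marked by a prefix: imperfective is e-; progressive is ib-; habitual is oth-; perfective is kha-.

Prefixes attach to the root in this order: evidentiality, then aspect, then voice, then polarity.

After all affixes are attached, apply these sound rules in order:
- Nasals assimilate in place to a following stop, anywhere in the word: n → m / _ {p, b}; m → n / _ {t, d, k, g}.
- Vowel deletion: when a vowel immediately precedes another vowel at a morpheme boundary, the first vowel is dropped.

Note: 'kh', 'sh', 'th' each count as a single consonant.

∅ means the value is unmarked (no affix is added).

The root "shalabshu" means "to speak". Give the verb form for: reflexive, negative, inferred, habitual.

athothazshalabshu

Attach evidentiality inferred az- → azshalabshu.
Attach aspect habitual oth- → othazshalabshu.
Attach voice reflexive ath- → athothazshalabshu.
Attach polarity negative u- → uathothazshalabshu.
Nasal assimilation: no change.
Apply vowel deletion: uathothazshalabshu → athothazshalabshu.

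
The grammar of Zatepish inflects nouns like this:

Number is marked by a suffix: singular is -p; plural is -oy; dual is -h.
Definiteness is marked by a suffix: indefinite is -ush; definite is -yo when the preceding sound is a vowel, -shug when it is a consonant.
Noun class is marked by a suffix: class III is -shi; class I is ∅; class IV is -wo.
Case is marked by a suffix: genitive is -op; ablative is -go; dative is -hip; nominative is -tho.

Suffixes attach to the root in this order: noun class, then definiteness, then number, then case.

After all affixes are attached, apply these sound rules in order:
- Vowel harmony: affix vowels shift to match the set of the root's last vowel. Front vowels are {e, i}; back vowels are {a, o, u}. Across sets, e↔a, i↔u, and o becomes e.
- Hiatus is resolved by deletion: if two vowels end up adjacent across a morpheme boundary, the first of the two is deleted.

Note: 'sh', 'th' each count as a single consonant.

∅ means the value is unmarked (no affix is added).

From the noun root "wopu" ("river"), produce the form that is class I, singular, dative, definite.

noun class = class I: zero marking, form stays wopu.
Attach definiteness definite -yo (after vowel 'u') → wopuyo.
Attach number singular -p → wopuyop.
Attach case dative -hip → wopuyophip.
Apply vowel harmony: wopuyophip → wopuyophup.
Vowel deletion: no change.

wopuyophup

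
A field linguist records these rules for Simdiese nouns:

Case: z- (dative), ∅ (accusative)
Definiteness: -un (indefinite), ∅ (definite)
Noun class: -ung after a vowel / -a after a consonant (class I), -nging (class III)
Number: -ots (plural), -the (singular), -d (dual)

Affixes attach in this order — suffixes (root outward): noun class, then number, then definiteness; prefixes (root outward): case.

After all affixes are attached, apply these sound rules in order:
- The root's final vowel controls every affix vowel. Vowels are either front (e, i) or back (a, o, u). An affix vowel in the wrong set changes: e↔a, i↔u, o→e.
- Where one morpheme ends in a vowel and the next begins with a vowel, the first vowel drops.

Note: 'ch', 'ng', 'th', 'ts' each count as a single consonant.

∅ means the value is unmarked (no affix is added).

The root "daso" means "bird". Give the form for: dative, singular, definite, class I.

zdasungtha

Attach noun class class I -ung (after vowel 'o') → dasoung.
Attach number singular -the → dasoungthe.
Attach case dative z- → zdasoungthe.
definiteness = definite: zero marking, form stays zdasoungthe.
Apply vowel harmony: zdasoungthe → zdasoungtha.
Apply vowel deletion: zdasoungtha → zdasungtha.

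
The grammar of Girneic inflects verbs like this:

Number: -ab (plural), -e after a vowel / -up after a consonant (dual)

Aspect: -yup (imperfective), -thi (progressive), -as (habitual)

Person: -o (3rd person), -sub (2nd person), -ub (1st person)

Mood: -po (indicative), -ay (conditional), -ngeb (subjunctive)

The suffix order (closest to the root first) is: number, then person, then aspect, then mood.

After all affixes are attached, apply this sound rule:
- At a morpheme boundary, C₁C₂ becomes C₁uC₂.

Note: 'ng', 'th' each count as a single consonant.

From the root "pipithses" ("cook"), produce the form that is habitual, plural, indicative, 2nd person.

pipithsesabusubasupo

Attach number plural -ab → pipithsesab.
Attach person 2nd person -sub → pipithsesabsub.
Attach aspect habitual -as → pipithsesabsubas.
Attach mood indicative -po → pipithsesabsubaspo.
Apply epenthesis: pipithsesabsubaspo → pipithsesabusubasupo.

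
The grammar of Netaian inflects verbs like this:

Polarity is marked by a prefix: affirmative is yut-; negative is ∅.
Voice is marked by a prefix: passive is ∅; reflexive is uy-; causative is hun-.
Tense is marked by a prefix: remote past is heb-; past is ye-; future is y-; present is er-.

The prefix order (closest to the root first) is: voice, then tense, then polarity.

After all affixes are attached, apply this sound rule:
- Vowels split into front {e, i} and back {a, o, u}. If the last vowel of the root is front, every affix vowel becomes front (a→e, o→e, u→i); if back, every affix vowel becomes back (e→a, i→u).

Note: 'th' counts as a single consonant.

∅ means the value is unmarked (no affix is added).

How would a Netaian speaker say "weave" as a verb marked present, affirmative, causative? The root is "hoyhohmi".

yiterhinhoyhohmi

Attach voice causative hun- → hunhoyhohmi.
Attach tense present er- → erhunhoyhohmi.
Attach polarity affirmative yut- → yuterhunhoyhohmi.
Apply vowel harmony: yuterhunhoyhohmi → yiterhinhoyhohmi.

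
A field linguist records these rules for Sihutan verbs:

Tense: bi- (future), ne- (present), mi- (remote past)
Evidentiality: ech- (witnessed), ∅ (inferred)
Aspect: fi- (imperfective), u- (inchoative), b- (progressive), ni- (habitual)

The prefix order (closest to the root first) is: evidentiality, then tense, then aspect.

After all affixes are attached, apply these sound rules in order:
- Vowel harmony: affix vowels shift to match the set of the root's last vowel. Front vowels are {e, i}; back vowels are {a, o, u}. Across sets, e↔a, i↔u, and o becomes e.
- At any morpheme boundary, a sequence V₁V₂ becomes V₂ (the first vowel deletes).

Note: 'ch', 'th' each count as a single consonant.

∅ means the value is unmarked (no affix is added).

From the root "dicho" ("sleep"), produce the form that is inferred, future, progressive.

bbudicho

evidentiality = inferred: zero marking, form stays dicho.
Attach tense future bi- → bidicho.
Attach aspect progressive b- → bbidicho.
Apply vowel harmony: bbidicho → bbudicho.
Vowel deletion: no change.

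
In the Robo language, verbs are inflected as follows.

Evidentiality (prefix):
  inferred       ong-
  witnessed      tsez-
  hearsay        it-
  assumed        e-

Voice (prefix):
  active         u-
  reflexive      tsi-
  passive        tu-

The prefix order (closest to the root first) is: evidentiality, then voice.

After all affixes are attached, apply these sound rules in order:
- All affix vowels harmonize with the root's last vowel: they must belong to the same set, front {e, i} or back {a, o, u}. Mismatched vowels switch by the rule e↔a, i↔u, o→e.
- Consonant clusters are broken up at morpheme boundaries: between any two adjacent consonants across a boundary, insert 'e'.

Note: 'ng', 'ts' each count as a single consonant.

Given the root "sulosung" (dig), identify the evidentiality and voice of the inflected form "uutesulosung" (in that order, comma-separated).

Segment: u-it-sulosung.
evidentiality: it- → hearsay.
voice: u- → active.

hearsay, active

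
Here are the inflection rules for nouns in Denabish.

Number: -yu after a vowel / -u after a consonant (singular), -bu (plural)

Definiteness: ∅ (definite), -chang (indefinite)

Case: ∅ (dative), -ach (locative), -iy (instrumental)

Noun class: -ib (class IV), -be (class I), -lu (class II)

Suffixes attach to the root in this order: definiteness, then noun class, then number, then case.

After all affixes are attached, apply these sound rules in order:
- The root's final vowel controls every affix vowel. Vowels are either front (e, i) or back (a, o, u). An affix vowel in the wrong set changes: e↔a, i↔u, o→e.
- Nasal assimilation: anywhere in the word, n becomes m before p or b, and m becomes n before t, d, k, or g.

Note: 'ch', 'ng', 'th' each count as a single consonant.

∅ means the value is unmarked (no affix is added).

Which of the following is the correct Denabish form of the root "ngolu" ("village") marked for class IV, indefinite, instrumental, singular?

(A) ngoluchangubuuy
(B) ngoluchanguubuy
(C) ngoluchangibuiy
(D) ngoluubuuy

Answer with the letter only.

Attach definiteness indefinite -chang → ngoluchang.
Attach noun class class IV -ib → ngoluchangib.
Attach number singular -u (after consonant 'b') → ngoluchangibu.
Attach case instrumental -iy → ngoluchangibuiy.
Apply vowel harmony: ngoluchangibuiy → ngoluchangubuuy.
Nasal assimilation: no change.
So the correct form is ngoluchangubuuy, option (A).
(B) ngoluchanguubuy is wrong: it has the affixes in the wrong order.
(D) ngoluubuuy is wrong: it uses definite instead of indefinite for definiteness.
(C) ngoluchangibuiy is wrong: it fails to apply the sound rule(s).

A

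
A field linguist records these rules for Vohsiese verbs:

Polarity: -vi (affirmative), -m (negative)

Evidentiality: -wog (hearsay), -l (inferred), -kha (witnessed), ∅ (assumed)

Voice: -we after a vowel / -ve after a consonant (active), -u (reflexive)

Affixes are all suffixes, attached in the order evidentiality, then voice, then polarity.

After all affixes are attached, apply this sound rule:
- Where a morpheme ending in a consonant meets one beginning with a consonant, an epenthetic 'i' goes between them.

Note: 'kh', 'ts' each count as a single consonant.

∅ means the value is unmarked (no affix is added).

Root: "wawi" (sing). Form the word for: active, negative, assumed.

evidentiality = assumed: zero marking, form stays wawi.
Attach voice active -we (after vowel 'i') → wawiwe.
Attach polarity negative -m → wawiwem.
Epenthesis: no change.

wawiwem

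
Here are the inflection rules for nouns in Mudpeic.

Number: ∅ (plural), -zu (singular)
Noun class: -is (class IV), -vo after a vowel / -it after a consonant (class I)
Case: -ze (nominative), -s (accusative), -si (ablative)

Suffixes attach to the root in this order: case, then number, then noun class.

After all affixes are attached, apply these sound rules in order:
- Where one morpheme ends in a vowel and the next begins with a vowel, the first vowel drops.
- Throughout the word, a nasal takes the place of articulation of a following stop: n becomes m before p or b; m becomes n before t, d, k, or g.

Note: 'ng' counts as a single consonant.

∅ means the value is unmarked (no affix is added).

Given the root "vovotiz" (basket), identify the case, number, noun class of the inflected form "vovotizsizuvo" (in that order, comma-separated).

Segment: vovotiz-si-zu-vo.
case: -si → ablative.
number: -zu → singular.
noun class: -vo/it → class I.

ablative, singular, class I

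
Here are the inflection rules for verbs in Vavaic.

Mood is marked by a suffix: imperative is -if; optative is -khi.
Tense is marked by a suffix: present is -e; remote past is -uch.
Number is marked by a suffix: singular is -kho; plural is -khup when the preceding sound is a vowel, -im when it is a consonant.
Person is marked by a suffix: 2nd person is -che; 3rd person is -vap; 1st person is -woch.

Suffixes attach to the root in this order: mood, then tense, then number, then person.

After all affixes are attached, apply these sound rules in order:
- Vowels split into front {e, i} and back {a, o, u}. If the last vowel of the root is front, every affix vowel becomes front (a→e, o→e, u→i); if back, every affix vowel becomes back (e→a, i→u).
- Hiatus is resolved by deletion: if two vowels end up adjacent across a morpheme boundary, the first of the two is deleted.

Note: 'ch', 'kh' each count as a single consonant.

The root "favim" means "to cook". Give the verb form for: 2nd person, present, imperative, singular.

favimifekheche

Attach mood imperative -if → favimif.
Attach tense present -e → favimife.
Attach number singular -kho → favimifekho.
Attach person 2nd person -che → favimifekhoche.
Apply vowel harmony: favimifekhoche → favimifekheche.
Vowel deletion: no change.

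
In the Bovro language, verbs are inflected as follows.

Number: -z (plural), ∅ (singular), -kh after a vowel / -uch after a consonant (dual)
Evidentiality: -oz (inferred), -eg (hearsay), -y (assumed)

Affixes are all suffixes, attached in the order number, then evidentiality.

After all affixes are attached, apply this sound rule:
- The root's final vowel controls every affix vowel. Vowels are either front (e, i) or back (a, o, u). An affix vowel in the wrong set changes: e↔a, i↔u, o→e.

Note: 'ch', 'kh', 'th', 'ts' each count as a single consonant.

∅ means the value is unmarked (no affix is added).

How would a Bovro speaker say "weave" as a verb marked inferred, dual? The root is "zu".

zukhoz

Attach number dual -kh (after vowel 'u') → zukh.
Attach evidentiality inferred -oz → zukhoz.
Vowel harmony: no change.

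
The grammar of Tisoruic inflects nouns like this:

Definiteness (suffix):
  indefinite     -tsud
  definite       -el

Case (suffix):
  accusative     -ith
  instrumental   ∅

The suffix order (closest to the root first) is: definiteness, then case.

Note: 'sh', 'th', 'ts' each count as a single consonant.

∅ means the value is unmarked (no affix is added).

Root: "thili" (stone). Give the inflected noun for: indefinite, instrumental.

thilitsud

Attach definiteness indefinite -tsud → thilitsud.
case = instrumental: zero marking, form stays thilitsud.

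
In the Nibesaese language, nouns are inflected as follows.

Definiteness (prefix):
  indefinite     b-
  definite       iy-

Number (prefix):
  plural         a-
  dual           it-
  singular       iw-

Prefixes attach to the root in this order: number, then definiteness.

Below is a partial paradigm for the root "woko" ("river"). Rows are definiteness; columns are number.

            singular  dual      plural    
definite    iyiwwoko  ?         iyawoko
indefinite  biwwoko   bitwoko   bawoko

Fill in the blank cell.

iyitwoko

Attach number dual it- → itwoko.
Attach definiteness definite iy- → iyitwoko.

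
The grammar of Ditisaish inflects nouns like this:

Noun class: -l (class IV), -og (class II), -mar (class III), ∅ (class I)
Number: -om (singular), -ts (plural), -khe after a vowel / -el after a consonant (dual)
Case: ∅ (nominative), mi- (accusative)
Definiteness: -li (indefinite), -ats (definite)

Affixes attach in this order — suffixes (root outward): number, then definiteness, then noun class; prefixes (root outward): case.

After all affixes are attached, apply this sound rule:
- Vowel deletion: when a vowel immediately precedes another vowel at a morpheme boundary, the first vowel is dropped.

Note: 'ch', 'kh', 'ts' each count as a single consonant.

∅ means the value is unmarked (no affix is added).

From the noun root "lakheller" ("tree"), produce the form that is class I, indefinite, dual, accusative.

Attach number dual -el (after consonant 'r') → lakhellerel.
Attach definiteness indefinite -li → lakhellerelli.
noun class = class I: zero marking, form stays lakhellerelli.
Attach case accusative mi- → milakhellerelli.
Vowel deletion: no change.

milakhellerelli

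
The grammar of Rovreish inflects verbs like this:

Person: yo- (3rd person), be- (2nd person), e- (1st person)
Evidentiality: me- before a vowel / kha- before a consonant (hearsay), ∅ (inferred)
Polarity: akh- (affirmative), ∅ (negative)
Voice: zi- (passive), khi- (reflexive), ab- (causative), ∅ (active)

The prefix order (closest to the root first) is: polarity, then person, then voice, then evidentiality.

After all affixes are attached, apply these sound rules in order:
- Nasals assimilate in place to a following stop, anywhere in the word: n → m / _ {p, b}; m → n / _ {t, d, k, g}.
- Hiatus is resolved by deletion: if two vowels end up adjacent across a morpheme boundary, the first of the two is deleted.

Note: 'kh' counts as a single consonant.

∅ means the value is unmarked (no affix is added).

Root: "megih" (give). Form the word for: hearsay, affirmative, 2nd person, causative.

mabbakhmegih

Attach polarity affirmative akh- → akhmegih.
Attach person 2nd person be- → beakhmegih.
Attach voice causative ab- → abbeakhmegih.
Attach evidentiality hearsay me- (before vowel 'a') → meabbeakhmegih.
Nasal assimilation: no change.
Apply vowel deletion: meabbeakhmegih → mabbakhmegih.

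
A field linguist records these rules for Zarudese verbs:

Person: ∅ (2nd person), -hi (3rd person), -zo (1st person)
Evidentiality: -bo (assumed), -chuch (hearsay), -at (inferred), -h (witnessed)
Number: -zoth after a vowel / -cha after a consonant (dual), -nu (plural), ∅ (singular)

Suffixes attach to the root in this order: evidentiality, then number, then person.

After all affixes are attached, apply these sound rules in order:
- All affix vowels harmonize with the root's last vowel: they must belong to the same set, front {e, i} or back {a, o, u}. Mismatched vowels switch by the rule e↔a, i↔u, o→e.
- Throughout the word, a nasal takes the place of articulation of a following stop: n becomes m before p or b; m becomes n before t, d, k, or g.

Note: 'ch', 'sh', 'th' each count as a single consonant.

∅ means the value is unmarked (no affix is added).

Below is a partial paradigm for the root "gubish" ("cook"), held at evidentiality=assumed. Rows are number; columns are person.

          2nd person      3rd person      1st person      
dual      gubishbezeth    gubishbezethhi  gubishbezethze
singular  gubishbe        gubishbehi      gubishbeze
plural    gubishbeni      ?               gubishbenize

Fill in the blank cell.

Attach evidentiality assumed -bo → gubishbo.
Attach number plural -nu → gubishbonu.
Attach person 3rd person -hi → gubishbonuhi.
Apply vowel harmony: gubishbonuhi → gubishbenihi.
Nasal assimilation: no change.

gubishbenihi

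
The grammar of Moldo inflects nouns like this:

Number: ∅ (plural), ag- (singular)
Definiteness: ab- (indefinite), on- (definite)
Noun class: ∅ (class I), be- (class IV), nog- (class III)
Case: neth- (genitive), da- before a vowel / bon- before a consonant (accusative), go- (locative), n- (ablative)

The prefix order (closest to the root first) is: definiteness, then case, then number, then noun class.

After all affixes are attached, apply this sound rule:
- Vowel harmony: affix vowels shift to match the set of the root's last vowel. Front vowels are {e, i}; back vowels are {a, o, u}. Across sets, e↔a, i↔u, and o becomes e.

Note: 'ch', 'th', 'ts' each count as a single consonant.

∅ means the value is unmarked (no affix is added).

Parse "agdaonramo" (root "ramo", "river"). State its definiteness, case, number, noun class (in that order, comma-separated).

Segment: ag-da-on-ramo.
definiteness: on- → definite.
case: da/bon- → accusative.
number: ag- → singular.
noun class: ∅ → class I.

definite, accusative, singular, class I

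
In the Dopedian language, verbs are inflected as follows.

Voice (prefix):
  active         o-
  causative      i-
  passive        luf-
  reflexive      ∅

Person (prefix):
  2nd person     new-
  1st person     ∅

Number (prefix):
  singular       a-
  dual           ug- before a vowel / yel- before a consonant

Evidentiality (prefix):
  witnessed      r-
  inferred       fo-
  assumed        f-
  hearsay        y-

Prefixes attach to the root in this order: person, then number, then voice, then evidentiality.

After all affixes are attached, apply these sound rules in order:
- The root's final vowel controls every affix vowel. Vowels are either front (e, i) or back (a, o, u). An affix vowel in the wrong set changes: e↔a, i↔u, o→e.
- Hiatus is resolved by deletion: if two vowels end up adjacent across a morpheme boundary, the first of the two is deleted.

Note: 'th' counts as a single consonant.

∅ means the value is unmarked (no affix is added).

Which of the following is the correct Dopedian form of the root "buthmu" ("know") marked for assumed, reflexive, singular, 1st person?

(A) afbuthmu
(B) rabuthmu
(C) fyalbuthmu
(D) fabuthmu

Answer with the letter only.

D

person = 1st person: zero marking, form stays buthmu.
Attach number singular a- → abuthmu.
voice = reflexive: zero marking, form stays abuthmu.
Attach evidentiality assumed f- → fabuthmu.
Vowel harmony: no change.
Vowel deletion: no change.
So the correct form is fabuthmu, option (D).
(C) fyalbuthmu is wrong: it uses dual instead of singular for number.
(A) afbuthmu is wrong: it has the affixes in the wrong order.
(B) rabuthmu is wrong: it uses witnessed instead of assumed for evidentiality.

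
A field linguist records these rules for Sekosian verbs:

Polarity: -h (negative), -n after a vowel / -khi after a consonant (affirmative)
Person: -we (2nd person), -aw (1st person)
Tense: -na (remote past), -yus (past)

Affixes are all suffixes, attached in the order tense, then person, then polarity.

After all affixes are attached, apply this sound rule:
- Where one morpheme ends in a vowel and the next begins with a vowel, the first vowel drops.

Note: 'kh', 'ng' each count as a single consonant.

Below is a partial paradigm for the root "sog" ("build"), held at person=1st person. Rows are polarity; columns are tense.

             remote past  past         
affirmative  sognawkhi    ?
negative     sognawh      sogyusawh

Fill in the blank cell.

sogyusawkhi

Attach tense past -yus → sogyus.
Attach person 1st person -aw → sogyusaw.
Attach polarity affirmative -khi (after consonant 'w') → sogyusawkhi.
Vowel deletion: no change.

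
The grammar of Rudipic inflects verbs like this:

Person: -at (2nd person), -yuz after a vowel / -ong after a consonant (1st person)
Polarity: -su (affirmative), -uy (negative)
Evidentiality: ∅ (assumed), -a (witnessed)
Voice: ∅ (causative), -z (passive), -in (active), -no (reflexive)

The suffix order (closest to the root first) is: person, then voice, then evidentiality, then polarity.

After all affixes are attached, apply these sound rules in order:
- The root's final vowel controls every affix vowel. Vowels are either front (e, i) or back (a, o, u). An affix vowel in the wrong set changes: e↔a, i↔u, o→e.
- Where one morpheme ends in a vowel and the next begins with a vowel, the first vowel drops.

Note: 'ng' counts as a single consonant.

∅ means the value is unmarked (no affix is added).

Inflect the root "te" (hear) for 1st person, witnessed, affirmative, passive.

teyizzesi

Attach person 1st person -yuz (after vowel 'e') → teyuz.
Attach voice passive -z → teyuzz.
Attach evidentiality witnessed -a → teyuzza.
Attach polarity affirmative -su → teyuzzasu.
Apply vowel harmony: teyuzzasu → teyizzesi.
Vowel deletion: no change.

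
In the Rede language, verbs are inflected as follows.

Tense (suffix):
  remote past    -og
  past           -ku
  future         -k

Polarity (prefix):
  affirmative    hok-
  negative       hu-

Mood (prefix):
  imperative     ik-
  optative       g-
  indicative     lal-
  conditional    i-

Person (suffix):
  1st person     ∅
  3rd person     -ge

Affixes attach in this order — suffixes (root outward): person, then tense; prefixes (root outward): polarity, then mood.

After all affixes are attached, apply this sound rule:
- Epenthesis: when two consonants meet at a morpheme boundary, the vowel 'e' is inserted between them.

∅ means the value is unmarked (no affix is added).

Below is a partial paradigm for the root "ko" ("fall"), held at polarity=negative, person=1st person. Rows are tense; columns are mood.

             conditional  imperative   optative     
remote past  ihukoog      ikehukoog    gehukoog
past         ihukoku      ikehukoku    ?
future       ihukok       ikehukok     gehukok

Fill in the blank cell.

gehukoku

Attach polarity negative hu- → huko.
person = 1st person: zero marking, form stays huko.
Attach mood optative g- → ghuko.
Attach tense past -ku → ghukoku.
Apply epenthesis: ghukoku → gehukoku.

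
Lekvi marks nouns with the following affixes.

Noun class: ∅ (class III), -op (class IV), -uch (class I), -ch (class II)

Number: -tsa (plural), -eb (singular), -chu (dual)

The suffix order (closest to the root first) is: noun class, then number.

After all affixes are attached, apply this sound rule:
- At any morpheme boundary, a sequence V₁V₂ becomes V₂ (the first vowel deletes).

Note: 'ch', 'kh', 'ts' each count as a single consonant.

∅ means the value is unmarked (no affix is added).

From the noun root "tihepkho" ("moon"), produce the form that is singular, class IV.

Attach noun class class IV -op → tihepkhoop.
Attach number singular -eb → tihepkhoopeb.
Apply vowel deletion: tihepkhoopeb → tihepkhopeb.

tihepkhopeb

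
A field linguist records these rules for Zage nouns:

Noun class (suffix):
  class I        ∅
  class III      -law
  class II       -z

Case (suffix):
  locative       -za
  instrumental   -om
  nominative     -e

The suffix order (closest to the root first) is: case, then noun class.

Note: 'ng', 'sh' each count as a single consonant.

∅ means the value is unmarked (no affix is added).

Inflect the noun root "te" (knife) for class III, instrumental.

Attach case instrumental -om → teom.
Attach noun class class III -law → teomlaw.

teomlaw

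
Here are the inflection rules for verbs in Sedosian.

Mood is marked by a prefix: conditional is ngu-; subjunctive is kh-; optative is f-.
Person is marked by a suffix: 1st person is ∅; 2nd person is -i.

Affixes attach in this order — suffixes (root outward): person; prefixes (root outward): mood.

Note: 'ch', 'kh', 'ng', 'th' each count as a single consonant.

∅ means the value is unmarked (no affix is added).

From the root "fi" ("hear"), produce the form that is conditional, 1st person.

ngufi

person = 1st person: zero marking, form stays fi.
Attach mood conditional ngu- → ngufi.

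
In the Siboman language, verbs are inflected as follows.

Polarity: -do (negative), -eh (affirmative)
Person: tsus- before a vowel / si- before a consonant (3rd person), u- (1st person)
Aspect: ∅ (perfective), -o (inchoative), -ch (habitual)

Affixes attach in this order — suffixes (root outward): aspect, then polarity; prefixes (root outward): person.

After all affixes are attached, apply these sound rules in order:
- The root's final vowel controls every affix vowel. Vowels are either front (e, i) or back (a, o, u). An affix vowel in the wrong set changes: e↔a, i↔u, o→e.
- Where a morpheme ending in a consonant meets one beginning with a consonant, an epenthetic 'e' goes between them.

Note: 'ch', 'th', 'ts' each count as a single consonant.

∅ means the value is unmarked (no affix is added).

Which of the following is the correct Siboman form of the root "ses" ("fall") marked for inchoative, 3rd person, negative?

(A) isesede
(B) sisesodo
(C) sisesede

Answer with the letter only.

Attach aspect inchoative -o → seso.
Attach polarity negative -do → sesodo.
Attach person 3rd person si- (before consonant 's') → sisesodo.
Apply vowel harmony: sisesodo → sisesede.
Epenthesis: no change.
So the correct form is sisesede, option (C).
(B) sisesodo is wrong: it fails to apply the sound rule(s).
(A) isesede is wrong: it uses 1st person instead of 3rd person for person.

C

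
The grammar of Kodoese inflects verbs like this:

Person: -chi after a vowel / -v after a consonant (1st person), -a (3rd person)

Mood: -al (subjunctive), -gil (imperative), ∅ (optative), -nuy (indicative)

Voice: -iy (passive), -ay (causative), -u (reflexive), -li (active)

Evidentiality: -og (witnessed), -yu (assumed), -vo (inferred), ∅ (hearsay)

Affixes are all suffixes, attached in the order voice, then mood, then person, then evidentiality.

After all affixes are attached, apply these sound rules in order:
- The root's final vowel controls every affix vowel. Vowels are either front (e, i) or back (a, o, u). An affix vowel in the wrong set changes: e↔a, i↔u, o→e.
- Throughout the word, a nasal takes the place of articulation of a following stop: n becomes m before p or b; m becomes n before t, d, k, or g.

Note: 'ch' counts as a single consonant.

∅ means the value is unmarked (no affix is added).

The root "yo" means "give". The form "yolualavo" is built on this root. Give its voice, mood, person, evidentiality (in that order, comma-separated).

Segment: yo-li-al-a-vo.
voice: -li → active.
mood: -al → subjunctive.
person: -a → 3rd person.
evidentiality: -vo → inferred.

active, subjunctive, 3rd person, inferred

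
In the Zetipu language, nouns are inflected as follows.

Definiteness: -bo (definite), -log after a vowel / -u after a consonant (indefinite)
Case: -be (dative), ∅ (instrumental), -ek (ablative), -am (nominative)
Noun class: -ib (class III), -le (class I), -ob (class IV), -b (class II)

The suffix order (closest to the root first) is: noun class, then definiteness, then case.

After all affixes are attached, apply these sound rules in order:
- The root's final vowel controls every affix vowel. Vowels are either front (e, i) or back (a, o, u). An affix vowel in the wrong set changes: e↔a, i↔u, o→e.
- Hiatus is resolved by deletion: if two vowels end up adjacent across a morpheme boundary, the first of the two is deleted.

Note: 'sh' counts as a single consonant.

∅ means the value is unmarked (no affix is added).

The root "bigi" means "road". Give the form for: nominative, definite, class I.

Attach noun class class I -le → bigile.
Attach definiteness definite -bo → bigilebo.
Attach case nominative -am → bigileboam.
Apply vowel harmony: bigileboam → bigilebeem.
Apply vowel deletion: bigilebeem → bigilebem.

bigilebem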